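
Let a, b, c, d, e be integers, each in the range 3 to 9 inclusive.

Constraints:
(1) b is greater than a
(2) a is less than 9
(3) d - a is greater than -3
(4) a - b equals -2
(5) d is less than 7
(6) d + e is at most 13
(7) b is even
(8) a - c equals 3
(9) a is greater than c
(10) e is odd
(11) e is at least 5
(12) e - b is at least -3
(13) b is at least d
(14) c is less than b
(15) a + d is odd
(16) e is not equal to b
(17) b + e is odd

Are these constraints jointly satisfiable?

Satisfiable

One satisfying assignment is a = 6, b = 8, c = 3, d = 5, e = 5.
For the less obvious constraints — constraint 3: d - a = -1; constraint 4: a - b = -2 — and the others hold by inspection.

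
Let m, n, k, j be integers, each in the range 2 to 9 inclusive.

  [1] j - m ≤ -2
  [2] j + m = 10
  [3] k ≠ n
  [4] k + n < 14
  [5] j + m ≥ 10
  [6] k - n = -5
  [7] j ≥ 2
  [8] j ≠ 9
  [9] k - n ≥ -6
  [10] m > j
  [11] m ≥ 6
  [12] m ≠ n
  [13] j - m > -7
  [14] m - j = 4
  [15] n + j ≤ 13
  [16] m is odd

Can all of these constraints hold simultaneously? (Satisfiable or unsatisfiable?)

The assignment m = 7, n = 8, k = 3, j = 3 works:
  constraint 1 holds since j - m = -4.
  constraint 2 holds since j + m = 10.
  constraint 4 holds since k + n = 11.
The rest check out directly.

Satisfiable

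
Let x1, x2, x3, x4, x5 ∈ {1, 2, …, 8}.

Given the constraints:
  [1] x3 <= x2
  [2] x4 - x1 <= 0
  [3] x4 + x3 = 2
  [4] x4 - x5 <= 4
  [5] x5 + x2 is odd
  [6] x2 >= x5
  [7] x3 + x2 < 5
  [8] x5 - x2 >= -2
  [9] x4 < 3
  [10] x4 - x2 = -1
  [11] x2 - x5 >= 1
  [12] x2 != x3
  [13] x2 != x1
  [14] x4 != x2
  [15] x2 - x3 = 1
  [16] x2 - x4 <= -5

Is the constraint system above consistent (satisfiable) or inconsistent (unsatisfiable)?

Constraints 4, 11, and 16 give x4 − x2 ≥ 5, x2 − x5 ≥ 1, x5 − x4 ≥ -4.
Adding all 3 inequalities: the left sides telescope to 0, and the right sides sum to 5 + 1 + (-4) = 2. So 0 ≥ 2, which is false.

Unsatisfiable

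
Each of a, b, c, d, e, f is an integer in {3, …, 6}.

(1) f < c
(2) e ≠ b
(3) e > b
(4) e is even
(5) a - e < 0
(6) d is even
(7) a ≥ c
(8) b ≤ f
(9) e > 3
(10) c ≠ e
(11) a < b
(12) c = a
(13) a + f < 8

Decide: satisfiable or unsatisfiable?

Unsatisfiable

Constraints 1, 7, 8, and 11 give f < c, c ≤ a, a < b, b ≤ f. Chaining: f < c ≤ a < b ≤ f, which forces f < f — impossible.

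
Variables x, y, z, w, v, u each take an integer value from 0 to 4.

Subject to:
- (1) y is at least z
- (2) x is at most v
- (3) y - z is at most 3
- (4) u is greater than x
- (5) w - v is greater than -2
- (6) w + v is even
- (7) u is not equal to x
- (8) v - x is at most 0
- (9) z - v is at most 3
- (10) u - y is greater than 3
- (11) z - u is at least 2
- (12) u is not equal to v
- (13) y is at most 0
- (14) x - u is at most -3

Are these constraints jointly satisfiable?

Constraints 8, 9, 11, and 14 give x − v ≥ 0, v − z ≥ -3, z − u ≥ 2, u − x ≥ 3.
Adding all 4 inequalities: the left sides telescope to 0, and the right sides sum to 0 + (-3) + 2 + 3 = 2. So 0 ≥ 2, which is false.

Unsatisfiable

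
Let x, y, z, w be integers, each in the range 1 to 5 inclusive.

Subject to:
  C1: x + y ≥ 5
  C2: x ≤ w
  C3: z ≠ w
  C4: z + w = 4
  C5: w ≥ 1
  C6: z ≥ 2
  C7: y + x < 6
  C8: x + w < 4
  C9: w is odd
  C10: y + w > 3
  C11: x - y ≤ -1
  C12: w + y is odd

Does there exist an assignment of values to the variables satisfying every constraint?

Try x = 1, y = 4, z = 3, w = 1.
Check constraint 1: x + y = 5; constraint 4: z + w = 4. The remaining constraints are straightforward to verify.

Satisfiable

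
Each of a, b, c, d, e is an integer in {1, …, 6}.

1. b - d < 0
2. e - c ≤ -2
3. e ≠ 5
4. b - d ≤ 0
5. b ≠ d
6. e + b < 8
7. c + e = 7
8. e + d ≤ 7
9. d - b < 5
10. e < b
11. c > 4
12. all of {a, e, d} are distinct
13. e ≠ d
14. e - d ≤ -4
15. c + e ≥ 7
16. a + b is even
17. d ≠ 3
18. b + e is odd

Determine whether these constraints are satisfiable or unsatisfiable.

Satisfiable

Try a = 2, b = 4, c = 6, d = 6, e = 1.
Check constraint 1: b - d = -2; constraint 2: e - c = -5. The remaining constraints are straightforward to verify.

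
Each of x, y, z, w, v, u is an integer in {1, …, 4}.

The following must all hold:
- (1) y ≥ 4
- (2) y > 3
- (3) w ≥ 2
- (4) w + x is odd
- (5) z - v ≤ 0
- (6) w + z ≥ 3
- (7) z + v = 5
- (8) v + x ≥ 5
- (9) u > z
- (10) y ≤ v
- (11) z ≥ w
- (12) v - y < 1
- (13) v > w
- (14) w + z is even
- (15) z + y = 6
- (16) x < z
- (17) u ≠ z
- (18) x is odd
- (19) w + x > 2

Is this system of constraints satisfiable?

Unsatisfiable

From constraints 3 and 11: z ≥ w ≥ 2. From constraints 1 and 10: v ≥ y ≥ 4. Hence z + v ≥ 6. But constraint 7 requires z + v = 5, and 5 < 6. Contradiction.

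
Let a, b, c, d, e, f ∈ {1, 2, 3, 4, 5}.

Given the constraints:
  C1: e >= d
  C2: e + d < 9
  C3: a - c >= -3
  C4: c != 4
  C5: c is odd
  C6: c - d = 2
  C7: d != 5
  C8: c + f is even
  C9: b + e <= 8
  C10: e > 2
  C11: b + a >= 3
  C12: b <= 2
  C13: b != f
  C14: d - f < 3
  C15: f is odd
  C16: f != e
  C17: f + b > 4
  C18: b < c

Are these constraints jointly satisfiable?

Try a = 2, b = 2, c = 5, d = 3, e = 4, f = 3.
Check constraint 2: e + d = 7; constraint 3: a - c = -3; constraint 6: c - d = 2. The remaining constraints are straightforward to verify.

Satisfiable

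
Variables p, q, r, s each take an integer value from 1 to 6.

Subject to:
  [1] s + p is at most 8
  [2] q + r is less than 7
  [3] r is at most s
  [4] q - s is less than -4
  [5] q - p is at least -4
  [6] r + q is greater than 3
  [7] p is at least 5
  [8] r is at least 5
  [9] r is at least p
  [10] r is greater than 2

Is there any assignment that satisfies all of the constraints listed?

Unsatisfiable

From constraints 3 and 8: s ≥ r ≥ 5. From constraint 7: p ≥ 5. Hence s + p ≥ 10. But constraint 1 requires s + p ≤ 8, and 8 < 10. Contradiction.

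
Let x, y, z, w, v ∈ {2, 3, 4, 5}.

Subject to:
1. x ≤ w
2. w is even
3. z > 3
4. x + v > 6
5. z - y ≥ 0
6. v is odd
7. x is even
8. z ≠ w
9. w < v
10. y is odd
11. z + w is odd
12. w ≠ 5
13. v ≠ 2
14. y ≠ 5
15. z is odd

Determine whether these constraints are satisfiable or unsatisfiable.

Satisfiable

Take x = 2, y = 3, z = 5, w = 2, v = 5. Then constraint 4: x + v = 7; constraint 5: z - y = 2, and every other listed constraint is also met.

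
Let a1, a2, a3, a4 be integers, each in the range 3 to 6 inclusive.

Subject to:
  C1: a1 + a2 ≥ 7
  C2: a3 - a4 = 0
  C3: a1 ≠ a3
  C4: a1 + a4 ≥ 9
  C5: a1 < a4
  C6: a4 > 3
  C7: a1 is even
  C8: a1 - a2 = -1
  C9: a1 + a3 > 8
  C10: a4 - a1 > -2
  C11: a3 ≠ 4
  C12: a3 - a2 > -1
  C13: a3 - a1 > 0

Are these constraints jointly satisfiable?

Satisfiable

Setting (a1, a2, a3, a4) = (4, 5, 5, 5) satisfies everything: constraint 1: a1 + a2 = 9; constraint 2: a3 - a4 = 0; constraint 4: a1 + a4 = 9, and the others follow.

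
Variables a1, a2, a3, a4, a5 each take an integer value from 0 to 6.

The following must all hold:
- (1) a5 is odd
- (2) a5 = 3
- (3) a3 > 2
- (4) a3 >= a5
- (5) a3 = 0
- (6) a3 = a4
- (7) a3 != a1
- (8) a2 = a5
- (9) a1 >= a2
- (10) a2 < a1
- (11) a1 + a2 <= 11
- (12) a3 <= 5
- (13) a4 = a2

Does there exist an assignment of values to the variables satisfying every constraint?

Constraint 5 fixes a3 = 0 and constraint 2 fixes a5 = 3. Constraints 6, 8, and 13 give a3 = a4 = a2 = a5, so a3 = a5. But 0 ≠ 3 — contradiction.

Unsatisfiable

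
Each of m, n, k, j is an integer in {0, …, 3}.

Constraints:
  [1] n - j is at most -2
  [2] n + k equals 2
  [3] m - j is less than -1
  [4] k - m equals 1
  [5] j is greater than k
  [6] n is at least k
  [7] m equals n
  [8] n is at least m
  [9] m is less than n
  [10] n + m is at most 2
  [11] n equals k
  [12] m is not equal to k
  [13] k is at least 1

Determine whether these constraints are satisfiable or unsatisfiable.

From constraints 7 and 11, m = n = k, so m = k. But constraint 12 says m ≠ k. Contradiction.

Unsatisfiable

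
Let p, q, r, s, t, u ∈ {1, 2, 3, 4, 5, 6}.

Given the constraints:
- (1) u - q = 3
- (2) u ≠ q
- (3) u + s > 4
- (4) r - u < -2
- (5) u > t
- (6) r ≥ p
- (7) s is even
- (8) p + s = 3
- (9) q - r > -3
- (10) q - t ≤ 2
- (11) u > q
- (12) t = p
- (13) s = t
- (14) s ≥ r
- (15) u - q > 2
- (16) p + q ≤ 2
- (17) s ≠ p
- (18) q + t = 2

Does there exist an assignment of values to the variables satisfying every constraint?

Unsatisfiable

From constraints 12 and 13, s = t = p, so s = p. But constraint 17 says s ≠ p. Contradiction.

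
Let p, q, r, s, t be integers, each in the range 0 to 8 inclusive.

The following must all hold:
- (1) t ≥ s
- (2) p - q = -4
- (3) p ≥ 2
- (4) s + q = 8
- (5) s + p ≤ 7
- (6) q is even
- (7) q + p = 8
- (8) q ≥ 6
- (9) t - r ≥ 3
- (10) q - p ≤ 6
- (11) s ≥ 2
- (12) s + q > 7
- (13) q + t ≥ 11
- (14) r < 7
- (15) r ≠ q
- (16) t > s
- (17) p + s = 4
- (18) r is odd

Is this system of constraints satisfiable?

Setting (p, q, r, s, t) = (2, 6, 1, 2, 7) satisfies everything: constraint 2: p - q = -4; constraint 4: s + q = 8, and the others follow.

Satisfiable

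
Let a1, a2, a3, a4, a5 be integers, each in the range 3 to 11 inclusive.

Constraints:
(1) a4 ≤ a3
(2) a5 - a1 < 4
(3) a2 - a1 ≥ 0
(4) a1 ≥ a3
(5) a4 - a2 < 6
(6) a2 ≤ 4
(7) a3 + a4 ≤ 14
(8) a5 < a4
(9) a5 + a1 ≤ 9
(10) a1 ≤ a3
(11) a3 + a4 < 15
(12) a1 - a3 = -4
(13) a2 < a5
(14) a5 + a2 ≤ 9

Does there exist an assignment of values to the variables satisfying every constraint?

Unsatisfiable

Constraints 1, 3, 4, 8, and 13 give a3 ≤ a1, a1 ≤ a2, a2 < a5, a5 < a4, a4 ≤ a3. Chaining: a3 ≤ a1 ≤ a2 < a5 < a4 ≤ a3, which forces a3 < a3 — impossible.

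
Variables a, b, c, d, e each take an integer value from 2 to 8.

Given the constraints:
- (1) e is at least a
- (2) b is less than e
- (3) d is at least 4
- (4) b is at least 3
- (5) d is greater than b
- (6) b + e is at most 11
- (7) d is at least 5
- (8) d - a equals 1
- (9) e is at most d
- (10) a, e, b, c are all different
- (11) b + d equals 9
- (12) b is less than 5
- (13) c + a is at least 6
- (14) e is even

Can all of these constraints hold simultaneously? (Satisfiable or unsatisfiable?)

The assignment a = 5, b = 3, c = 2, d = 6, e = 6 works:
  constraint 6 holds since b + e = 9.
  constraint 8 holds since d - a = 1.
  constraint 11 holds since b + d = 9.
The rest check out directly.

Satisfiable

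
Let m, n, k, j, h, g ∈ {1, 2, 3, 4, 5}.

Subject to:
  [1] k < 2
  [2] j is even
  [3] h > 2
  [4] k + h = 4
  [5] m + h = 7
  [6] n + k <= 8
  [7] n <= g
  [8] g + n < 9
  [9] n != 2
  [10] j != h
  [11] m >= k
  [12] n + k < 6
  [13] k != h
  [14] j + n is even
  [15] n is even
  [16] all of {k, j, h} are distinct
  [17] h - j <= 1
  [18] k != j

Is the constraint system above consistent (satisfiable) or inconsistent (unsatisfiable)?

Satisfiable

One satisfying assignment is m = 4, n = 4, k = 1, j = 2, h = 3, g = 4.
For the less obvious constraints — constraint 4: k + h = 4; constraint 5: m + h = 7 — and the others hold by inspection.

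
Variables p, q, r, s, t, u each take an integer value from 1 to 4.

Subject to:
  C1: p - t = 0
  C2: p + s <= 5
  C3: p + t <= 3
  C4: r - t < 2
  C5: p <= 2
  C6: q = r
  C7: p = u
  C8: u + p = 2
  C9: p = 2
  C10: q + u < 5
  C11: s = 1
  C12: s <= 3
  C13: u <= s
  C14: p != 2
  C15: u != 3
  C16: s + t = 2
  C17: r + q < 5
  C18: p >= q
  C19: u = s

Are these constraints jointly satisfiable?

Unsatisfiable

Constraint 9 fixes p = 2 and constraint 11 fixes s = 1. Constraints 7 and 19 give p = u = s, so p = s. But 2 ≠ 1 — contradiction.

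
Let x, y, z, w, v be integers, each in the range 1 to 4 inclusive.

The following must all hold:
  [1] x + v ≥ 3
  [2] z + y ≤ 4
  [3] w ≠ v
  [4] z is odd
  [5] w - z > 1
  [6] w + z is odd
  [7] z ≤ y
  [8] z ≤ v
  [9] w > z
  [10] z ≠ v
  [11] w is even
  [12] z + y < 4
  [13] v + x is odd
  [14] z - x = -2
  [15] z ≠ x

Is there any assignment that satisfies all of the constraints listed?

Setting (x, y, z, w, v) = (3, 2, 1, 4, 2) satisfies everything: constraint 1: x + v = 5; constraint 2: z + y = 3, and the others follow.

Satisfiable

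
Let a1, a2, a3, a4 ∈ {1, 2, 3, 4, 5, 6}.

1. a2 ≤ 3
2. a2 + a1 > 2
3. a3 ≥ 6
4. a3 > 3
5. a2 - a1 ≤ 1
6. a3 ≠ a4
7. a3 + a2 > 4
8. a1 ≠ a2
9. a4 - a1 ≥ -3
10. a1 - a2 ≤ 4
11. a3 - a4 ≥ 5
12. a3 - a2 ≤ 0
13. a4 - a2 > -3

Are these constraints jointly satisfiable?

Constraints 5, 9, 11, and 12 give a4 − a1 ≥ -3, a1 − a2 ≥ -1, a2 − a3 ≥ 0, a3 − a4 ≥ 5.
Adding all 4 inequalities: the left sides telescope to 0, and the right sides sum to (-3) + (-1) + 0 + 5 = 1. So 0 ≥ 1, which is false.

Unsatisfiable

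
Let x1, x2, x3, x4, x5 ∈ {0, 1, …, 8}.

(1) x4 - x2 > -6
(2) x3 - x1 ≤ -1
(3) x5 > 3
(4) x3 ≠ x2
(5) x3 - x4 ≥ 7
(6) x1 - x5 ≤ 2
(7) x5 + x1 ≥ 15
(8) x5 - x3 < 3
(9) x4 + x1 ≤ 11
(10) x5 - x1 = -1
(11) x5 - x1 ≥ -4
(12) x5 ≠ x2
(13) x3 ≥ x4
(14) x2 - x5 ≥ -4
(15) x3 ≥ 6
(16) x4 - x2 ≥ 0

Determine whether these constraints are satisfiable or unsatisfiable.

Constraints 2, 5, 6, 14, and 16 give x2 − x5 ≥ -4, x5 − x1 ≥ -2, x1 − x3 ≥ 1, x3 − x4 ≥ 7, x4 − x2 ≥ 0.
Adding all 5 inequalities: the left sides telescope to 0, and the right sides sum to (-4) + (-2) + 1 + 7 + 0 = 2. So 0 ≥ 2, which is false.

Unsatisfiable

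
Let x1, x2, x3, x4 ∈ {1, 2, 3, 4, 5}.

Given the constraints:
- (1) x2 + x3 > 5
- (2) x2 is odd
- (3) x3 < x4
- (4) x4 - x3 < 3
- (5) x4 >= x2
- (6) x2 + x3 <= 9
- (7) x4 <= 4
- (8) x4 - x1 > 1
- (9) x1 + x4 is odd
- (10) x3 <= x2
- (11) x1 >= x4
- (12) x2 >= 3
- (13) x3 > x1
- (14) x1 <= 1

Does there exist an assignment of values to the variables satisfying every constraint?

From constraints 5 and 12: x4 ≥ x2 and x2 ≥ 3, so x4 ≥ 3. From constraints 11 and 14: x4 ≤ x1 and x1 ≤ 1, so x4 ≤ 1. But 1 < 3, so no value of x4 works.

Unsatisfiable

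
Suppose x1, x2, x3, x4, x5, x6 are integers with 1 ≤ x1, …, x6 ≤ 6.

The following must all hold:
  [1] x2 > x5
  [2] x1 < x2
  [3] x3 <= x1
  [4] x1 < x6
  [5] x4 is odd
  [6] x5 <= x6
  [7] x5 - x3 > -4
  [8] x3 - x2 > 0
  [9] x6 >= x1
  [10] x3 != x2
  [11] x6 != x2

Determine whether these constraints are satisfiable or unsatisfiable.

Constraints 2, 3, and 8 give x2 < x3, x3 ≤ x1, x1 < x2. Chaining: x2 < x3 ≤ x1 < x2, which forces x2 < x2 — impossible.

Unsatisfiable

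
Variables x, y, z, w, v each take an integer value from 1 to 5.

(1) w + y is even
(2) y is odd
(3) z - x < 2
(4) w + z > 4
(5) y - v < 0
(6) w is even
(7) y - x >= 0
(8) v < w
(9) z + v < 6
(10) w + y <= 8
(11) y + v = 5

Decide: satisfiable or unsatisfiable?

Unsatisfiable

Constraint 6 makes w even and constraint 2 makes y odd, so w + y must be odd. Constraint 1 says w + y is even — contradiction.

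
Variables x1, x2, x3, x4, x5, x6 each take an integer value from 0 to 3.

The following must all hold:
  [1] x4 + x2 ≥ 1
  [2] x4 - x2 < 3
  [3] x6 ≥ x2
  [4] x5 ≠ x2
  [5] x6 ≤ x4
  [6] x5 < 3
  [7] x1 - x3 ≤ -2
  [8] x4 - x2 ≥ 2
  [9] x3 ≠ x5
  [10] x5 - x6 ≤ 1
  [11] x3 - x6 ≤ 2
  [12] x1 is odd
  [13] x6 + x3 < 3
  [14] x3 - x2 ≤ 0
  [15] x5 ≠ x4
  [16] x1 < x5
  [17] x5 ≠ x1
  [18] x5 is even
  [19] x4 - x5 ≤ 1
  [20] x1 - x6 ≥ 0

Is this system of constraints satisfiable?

Constraints 7, 8, 10, 14, 19, and 20 give x2 − x3 ≥ 0, x3 − x1 ≥ 2, x1 − x6 ≥ 0, x6 − x5 ≥ -1, x5 − x4 ≥ -1, x4 − x2 ≥ 2.
Adding all 6 inequalities: the left sides telescope to 0, and the right sides sum to 0 + 2 + 0 + (-1) + (-1) + 2 = 2. So 0 ≥ 2, which is false.

Unsatisfiable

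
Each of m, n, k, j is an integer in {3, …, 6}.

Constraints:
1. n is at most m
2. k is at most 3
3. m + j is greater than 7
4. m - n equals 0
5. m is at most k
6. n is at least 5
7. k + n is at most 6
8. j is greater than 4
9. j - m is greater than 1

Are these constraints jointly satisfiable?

From constraints 1 and 6: m ≥ n and n ≥ 5, so m ≥ 5. From constraints 2 and 5: m ≤ k and k ≤ 3, so m ≤ 3. But 3 < 5, so no value of m works.

Unsatisfiable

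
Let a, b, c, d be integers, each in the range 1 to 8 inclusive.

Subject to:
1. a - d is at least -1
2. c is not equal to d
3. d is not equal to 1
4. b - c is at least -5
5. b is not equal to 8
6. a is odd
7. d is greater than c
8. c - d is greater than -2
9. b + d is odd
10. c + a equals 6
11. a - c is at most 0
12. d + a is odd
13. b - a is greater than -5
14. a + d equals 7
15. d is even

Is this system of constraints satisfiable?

The assignment a = 3, b = 1, c = 3, d = 4 works:
  constraint 1 holds since a - d = -1.
  constraint 4 holds since b - c = -2.
The rest check out directly.

Satisfiable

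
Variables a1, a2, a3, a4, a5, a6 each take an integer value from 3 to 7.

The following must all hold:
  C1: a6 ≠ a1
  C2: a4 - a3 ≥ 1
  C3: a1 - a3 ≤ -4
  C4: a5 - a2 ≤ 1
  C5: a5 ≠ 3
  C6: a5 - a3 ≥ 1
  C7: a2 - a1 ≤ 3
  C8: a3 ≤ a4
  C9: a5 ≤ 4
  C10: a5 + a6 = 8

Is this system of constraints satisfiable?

Unsatisfiable

Constraints 3, 4, 6, and 7 give a1 − a2 ≥ -3, a2 − a5 ≥ -1, a5 − a3 ≥ 1, a3 − a1 ≥ 4.
Adding all 4 inequalities: the left sides telescope to 0, and the right sides sum to (-3) + (-1) + 1 + 4 = 1. So 0 ≥ 1, which is false.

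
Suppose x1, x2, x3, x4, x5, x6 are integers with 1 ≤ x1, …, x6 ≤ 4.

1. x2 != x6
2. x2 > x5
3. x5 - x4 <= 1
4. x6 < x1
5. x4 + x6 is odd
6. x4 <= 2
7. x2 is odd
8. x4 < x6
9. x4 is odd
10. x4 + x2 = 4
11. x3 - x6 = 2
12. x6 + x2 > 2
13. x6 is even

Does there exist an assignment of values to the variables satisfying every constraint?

Try x1 = 4, x2 = 3, x3 = 4, x4 = 1, x5 = 1, x6 = 2.
Check constraint 3: x5 - x4 = 0; constraint 10: x4 + x2 = 4; constraint 11: x3 - x6 = 2. The remaining constraints are straightforward to verify.

Satisfiable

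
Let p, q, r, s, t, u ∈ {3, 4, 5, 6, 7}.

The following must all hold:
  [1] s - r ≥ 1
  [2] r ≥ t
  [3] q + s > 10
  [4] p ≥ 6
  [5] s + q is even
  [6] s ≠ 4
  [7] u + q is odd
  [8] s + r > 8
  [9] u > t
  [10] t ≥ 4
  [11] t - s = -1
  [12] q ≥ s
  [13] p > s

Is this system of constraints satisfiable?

Satisfiable

Take p = 7, q = 7, r = 4, s = 5, t = 4, u = 6. Then constraint 1: s - r = 1; constraint 3: q + s = 12, and every other listed constraint is also met.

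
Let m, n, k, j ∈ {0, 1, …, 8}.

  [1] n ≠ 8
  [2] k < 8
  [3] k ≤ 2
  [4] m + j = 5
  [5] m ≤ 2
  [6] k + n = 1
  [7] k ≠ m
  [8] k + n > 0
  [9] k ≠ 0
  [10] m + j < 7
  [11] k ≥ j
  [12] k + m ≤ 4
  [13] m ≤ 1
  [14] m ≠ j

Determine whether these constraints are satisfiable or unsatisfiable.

From constraint 5: m ≤ 2. From constraints 3 and 11: j ≤ k ≤ 2. Hence m + j ≤ 4. But constraint 4 requires m + j = 5, and 5 > 4. Contradiction.

Unsatisfiable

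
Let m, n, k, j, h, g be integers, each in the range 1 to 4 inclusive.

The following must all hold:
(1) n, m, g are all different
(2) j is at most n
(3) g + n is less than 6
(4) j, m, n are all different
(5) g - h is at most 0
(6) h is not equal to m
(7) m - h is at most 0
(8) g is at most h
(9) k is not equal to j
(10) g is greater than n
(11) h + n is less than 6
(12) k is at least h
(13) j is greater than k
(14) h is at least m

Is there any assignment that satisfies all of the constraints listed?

Unsatisfiable

Constraints 2, 8, 10, 12, and 13 give k < j, j ≤ n, n < g, g ≤ h, h ≤ k. Chaining: k < j ≤ n < g ≤ h ≤ k, which forces k < k — impossible.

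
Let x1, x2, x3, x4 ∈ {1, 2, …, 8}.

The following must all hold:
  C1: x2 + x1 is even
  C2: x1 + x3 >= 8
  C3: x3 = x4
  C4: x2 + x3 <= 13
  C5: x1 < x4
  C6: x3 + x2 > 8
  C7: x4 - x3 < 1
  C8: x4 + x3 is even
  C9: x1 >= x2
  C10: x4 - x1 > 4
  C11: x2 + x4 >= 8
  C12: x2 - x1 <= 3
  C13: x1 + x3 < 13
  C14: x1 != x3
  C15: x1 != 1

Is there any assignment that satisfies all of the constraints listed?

Take x1 = 2, x2 = 2, x3 = 8, x4 = 8. Then constraint 2: x1 + x3 = 10; constraint 4: x2 + x3 = 10, and every other listed constraint is also met.

Satisfiable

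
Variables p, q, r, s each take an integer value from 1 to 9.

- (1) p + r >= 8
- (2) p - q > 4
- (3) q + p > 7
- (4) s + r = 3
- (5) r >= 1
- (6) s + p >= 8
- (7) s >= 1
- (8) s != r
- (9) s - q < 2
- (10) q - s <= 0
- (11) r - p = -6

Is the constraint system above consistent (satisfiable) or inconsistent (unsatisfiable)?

Satisfiable

Try p = 7, q = 1, r = 1, s = 2.
Check constraint 1: p + r = 8; constraint 2: p - q = 6; constraint 3: q + p = 8. The remaining constraints are straightforward to verify.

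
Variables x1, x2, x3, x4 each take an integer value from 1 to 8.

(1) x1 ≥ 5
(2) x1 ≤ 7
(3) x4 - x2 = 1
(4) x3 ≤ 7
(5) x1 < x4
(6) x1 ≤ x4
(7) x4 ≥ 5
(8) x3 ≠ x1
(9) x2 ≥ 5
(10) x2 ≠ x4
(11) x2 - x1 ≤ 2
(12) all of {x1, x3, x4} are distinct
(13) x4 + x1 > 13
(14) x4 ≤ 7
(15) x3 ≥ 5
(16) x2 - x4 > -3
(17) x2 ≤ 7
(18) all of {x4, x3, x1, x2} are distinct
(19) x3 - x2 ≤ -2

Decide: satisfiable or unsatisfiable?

Unsatisfiable

Constraints 1, 2, 4, 7, 9, 14, 15, and 17 confine each of x4, x3, x1, x2 to the 3 values {5, …, 7}.
Constraint 18 requires all 4 of them to be distinct, but only 3 values are available — impossible by the pigeonhole principle.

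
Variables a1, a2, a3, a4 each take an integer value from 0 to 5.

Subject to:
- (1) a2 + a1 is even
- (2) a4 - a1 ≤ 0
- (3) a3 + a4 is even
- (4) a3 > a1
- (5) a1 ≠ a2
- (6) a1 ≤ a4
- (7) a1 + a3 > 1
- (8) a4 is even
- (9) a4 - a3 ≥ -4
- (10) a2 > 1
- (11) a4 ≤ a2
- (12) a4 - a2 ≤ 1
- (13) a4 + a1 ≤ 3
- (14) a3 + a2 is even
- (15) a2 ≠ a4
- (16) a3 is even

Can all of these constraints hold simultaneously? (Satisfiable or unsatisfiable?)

Satisfiable

Take a1 = 0, a2 = 2, a3 = 4, a4 = 0. Then constraint 2: a4 - a1 = 0; constraint 7: a1 + a3 = 4; constraint 9: a4 - a3 = -4, and every other listed constraint is also met.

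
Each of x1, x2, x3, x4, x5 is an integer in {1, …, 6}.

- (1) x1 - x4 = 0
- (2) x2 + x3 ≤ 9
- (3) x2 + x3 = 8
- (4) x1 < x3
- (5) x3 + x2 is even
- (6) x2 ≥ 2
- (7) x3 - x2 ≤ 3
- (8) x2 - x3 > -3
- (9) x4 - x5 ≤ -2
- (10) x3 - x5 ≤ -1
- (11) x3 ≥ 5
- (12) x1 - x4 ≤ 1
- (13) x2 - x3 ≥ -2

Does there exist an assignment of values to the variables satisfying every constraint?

Satisfiable

One satisfying assignment is x1 = 4, x2 = 3, x3 = 5, x4 = 4, x5 = 6.
For the less obvious constraints — constraint 1: x1 - x4 = 0; constraint 2: x2 + x3 = 8 — and the others hold by inspection.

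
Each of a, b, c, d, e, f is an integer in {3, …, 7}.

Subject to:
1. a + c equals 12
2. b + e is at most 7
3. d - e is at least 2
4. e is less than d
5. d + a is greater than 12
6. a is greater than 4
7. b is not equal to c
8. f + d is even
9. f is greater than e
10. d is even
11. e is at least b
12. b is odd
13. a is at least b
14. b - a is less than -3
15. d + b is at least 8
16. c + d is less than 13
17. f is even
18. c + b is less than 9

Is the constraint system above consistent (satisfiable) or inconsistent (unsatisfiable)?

Try a = 7, b = 3, c = 5, d = 6, e = 3, f = 6.
Check constraint 1: a + c = 12; constraint 2: b + e = 6; constraint 3: d - e = 3. The remaining constraints are straightforward to verify.

Satisfiable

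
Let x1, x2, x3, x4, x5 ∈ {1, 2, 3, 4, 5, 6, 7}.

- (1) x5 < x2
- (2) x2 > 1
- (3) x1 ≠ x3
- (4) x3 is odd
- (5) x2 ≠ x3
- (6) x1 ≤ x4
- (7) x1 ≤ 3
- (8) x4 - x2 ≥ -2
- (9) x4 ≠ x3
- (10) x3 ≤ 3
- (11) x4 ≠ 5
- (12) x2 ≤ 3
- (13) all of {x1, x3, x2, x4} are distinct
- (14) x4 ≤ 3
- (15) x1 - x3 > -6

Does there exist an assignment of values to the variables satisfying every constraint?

Unsatisfiable

Constraints 7, 10, 12, and 14 confine each of x1, x3, x2, x4 to the 3 values {1, …, 3} (the domain already gives each ≥ 1).
Constraint 13 requires all 4 of them to be distinct, but only 3 values are available — impossible by the pigeonhole principle.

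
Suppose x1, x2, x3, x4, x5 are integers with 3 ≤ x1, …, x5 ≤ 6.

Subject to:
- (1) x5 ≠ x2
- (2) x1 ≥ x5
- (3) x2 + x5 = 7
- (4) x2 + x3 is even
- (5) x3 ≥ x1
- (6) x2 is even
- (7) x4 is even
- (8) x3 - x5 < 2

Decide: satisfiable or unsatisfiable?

Satisfiable

One satisfying assignment is x1 = 4, x2 = 4, x3 = 4, x4 = 4, x5 = 3.
For the less obvious constraints — constraint 3: x2 + x5 = 7; constraint 4: x2 + x3 = 8 is even; constraint 8: x3 - x5 = 1 — and the others hold by inspection.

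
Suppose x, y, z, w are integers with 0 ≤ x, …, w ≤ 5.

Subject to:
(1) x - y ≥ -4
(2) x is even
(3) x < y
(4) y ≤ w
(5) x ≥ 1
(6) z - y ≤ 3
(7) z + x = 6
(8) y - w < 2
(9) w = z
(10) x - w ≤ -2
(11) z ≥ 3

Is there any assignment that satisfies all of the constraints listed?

One satisfying assignment is x = 2, y = 4, z = 4, w = 4.
For the less obvious constraints — constraint 1: x - y = -2; constraint 6: z - y = 0 — and the others hold by inspection.

Satisfiable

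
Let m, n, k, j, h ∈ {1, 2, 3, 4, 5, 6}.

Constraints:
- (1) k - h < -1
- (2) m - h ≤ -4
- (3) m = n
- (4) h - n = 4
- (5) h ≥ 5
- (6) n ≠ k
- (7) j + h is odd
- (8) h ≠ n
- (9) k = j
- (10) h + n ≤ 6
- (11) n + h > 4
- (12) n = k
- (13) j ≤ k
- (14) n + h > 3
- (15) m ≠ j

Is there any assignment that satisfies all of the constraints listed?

From constraints 3, 9, and 12, m = n = k = j, so m = j. But constraint 15 says m ≠ j. Contradiction.

Unsatisfiable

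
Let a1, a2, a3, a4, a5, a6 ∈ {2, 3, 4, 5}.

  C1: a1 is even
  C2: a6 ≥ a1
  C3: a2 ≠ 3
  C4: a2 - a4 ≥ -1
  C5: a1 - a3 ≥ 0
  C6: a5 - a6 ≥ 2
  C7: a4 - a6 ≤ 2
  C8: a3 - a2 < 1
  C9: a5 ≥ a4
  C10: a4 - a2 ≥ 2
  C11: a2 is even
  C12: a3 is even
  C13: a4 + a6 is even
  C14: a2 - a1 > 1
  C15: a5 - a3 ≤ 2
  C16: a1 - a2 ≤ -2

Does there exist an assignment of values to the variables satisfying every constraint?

Unsatisfiable

Constraints 5, 6, 7, 10, 15, and 16 give a1 − a3 ≥ 0, a3 − a5 ≥ -2, a5 − a6 ≥ 2, a6 − a4 ≥ -2, a4 − a2 ≥ 2, a2 − a1 ≥ 2.
Adding all 6 inequalities: the left sides telescope to 0, and the right sides sum to 0 + (-2) + 2 + (-2) + 2 + 2 = 2. So 0 ≥ 2, which is false.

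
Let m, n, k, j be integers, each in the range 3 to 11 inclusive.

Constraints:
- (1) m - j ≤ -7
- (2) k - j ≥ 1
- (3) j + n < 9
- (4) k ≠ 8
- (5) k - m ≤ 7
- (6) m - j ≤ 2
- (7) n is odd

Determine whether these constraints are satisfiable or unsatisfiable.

Unsatisfiable

Constraints 1, 2, and 5 give j − m ≥ 7, m − k ≥ -7, k − j ≥ 1.
Adding all 3 inequalities: the left sides telescope to 0, and the right sides sum to 7 + (-7) + 1 = 1. So 0 ≥ 1, which is false.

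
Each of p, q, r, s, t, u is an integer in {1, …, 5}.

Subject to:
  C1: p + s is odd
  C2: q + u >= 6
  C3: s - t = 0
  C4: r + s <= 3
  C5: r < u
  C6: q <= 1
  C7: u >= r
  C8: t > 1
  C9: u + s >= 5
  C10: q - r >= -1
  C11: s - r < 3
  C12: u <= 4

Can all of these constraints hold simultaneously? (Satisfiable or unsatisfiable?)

From constraint 6: q ≤ 1. From constraint 12: u ≤ 4. Hence q + u ≤ 5. But constraint 2 requires q + u ≥ 6, and 6 > 5. Contradiction.

Unsatisfiable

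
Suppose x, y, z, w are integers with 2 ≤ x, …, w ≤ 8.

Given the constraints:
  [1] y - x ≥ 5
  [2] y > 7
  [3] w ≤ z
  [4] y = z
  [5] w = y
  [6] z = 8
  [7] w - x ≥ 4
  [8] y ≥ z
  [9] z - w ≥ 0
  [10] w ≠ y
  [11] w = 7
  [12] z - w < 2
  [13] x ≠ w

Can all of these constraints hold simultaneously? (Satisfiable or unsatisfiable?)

Unsatisfiable

Constraint 11 fixes w = 7 and constraint 6 fixes z = 8. Constraints 4 and 5 give w = y = z, so w = z. But 7 ≠ 8 — contradiction.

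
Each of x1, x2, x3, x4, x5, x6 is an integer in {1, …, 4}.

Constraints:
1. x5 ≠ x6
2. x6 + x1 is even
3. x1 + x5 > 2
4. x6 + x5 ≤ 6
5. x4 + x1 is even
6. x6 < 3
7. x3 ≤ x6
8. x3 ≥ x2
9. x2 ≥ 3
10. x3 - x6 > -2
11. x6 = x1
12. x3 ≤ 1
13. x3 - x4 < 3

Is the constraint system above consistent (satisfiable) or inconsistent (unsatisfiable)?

Unsatisfiable

From constraints 8 and 9: x3 ≥ x2 and x2 ≥ 3, so x3 ≥ 3. From constraint 12: x3 ≤ 1. But 1 < 3, so no value of x3 works.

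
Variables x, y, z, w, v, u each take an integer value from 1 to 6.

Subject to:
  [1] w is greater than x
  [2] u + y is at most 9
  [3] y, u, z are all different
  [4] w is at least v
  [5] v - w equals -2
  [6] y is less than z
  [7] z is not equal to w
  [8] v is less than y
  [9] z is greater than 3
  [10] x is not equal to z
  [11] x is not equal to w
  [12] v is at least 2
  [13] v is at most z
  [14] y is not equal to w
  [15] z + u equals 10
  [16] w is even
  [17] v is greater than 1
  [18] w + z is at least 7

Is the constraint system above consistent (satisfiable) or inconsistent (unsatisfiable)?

Satisfiable

Take x = 3, y = 3, z = 6, w = 4, v = 2, u = 4. Then constraint 2: u + y = 7; constraint 5: v - w = -2, and every other listed constraint is also met.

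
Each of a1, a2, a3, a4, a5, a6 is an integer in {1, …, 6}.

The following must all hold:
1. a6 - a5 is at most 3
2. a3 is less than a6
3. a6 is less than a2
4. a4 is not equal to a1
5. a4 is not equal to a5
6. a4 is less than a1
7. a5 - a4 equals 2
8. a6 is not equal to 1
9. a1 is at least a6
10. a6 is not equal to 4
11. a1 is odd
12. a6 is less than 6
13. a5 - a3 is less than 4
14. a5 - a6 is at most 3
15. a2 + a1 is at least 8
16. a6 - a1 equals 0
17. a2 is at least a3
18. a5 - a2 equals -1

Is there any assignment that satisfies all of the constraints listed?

Satisfiable

Setting (a1, a2, a3, a4, a5, a6) = (5, 6, 4, 3, 5, 5) satisfies everything: constraint 1: a6 - a5 = 0; constraint 7: a5 - a4 = 2, and the others follow.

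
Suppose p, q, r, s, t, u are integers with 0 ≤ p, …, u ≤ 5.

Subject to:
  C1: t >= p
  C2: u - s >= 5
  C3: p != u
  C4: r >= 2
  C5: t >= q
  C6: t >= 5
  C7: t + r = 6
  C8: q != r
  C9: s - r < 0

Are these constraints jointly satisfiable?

From constraint 6: t ≥ 5. From constraint 4: r ≥ 2. Hence t + r ≥ 7. But constraint 7 requires t + r = 6, and 6 < 7. Contradiction.

Unsatisfiable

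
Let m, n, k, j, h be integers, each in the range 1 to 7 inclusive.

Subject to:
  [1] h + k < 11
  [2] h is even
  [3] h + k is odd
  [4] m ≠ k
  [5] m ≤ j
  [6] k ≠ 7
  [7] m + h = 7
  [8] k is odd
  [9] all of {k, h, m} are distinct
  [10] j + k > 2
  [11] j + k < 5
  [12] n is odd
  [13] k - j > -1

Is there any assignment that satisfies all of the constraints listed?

One satisfying assignment is m = 1, n = 3, k = 3, j = 1, h = 6.
For the less obvious constraints — constraint 1: h + k = 9; constraint 7: m + h = 7 — and the others hold by inspection.

Satisfiable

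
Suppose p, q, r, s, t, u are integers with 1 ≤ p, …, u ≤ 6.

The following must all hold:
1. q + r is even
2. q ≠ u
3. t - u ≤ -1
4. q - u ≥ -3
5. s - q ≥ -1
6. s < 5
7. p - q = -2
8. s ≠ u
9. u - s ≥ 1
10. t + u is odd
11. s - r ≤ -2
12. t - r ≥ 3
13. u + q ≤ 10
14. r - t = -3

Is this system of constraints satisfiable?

Unsatisfiable

Constraints 3, 4, 5, 11, and 12 give r − s ≥ 2, s − q ≥ -1, q − u ≥ -3, u − t ≥ 1, t − r ≥ 3.
Adding all 5 inequalities: the left sides telescope to 0, and the right sides sum to 2 + (-1) + (-3) + 1 + 3 = 2. So 0 ≥ 2, which is false.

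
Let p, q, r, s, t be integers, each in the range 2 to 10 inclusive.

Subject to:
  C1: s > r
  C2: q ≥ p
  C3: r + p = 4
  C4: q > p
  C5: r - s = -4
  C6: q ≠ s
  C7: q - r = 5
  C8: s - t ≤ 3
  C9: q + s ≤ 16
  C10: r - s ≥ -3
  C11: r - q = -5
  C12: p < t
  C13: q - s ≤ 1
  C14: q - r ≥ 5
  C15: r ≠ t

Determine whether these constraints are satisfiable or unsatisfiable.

Unsatisfiable

Constraints 10, 13, and 14 give q − r ≥ 5, r − s ≥ -3, s − q ≥ -1.
Adding all 3 inequalities: the left sides telescope to 0, and the right sides sum to 5 + (-3) + (-1) = 1. So 0 ≥ 1, which is false.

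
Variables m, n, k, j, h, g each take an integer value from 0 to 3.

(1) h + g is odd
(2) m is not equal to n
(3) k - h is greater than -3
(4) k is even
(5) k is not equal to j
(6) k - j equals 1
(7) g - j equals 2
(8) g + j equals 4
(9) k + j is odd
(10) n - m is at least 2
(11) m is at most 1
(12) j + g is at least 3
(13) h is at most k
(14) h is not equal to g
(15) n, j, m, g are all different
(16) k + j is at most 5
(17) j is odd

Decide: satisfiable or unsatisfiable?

Satisfiable

Take m = 0, n = 2, k = 2, j = 1, h = 2, g = 3. Then constraint 3: k - h = 0; constraint 6: k - j = 1, and every other listed constraint is also met.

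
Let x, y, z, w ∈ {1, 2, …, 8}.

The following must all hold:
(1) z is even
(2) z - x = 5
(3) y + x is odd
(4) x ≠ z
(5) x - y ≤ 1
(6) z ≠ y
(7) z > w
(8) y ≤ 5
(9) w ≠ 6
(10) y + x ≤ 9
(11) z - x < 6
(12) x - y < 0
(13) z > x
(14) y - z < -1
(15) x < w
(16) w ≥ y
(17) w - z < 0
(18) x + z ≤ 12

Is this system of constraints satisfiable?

One satisfying assignment is x = 3, y = 4, z = 8, w = 7.
For the less obvious constraints — constraint 2: z - x = 5; constraint 5: x - y = -1 — and the others hold by inspection.

Satisfiable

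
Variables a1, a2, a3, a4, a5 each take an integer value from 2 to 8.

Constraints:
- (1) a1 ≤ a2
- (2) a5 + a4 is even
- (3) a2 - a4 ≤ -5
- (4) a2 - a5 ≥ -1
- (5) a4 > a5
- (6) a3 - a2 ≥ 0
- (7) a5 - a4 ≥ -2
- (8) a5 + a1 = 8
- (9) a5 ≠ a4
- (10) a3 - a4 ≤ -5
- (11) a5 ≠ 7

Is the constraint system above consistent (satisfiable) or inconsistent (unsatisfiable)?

Constraints 4, 6, 7, and 10 give a2 − a5 ≥ -1, a5 − a4 ≥ -2, a4 − a3 ≥ 5, a3 − a2 ≥ 0.
Adding all 4 inequalities: the left sides telescope to 0, and the right sides sum to (-1) + (-2) + 5 + 0 = 2. So 0 ≥ 2, which is false.

Unsatisfiable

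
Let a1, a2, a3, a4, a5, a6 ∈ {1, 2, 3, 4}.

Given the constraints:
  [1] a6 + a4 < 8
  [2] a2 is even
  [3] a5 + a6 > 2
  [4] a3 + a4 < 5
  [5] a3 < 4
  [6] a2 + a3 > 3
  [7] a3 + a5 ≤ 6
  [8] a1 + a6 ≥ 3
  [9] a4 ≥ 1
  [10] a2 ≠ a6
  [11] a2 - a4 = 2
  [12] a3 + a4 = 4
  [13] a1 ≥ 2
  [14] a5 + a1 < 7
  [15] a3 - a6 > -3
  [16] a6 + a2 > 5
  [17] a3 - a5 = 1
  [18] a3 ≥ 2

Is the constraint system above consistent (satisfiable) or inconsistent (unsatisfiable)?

Take a1 = 3, a2 = 4, a3 = 2, a4 = 2, a5 = 1, a6 = 3. Then constraint 1: a6 + a4 = 5; constraint 3: a5 + a6 = 4, and every other listed constraint is also met.

Satisfiable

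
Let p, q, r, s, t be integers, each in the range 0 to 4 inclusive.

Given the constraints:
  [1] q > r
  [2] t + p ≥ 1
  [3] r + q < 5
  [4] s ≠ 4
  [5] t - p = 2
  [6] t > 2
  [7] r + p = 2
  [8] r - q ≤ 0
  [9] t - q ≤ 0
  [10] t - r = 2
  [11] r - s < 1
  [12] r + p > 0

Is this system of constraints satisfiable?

Setting (p, q, r, s, t) = (1, 3, 1, 2, 3) satisfies everything: constraint 2: t + p = 4; constraint 3: r + q = 4, and the others follow.

Satisfiable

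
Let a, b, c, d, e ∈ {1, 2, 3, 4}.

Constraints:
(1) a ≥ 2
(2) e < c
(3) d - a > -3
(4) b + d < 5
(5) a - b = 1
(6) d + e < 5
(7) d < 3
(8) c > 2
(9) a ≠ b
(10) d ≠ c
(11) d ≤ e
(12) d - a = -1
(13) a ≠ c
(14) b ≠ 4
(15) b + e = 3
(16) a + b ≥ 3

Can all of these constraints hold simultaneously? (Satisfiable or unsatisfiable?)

Satisfiable

The assignment a = 2, b = 1, c = 3, d = 1, e = 2 works:
  constraint 3 holds since d - a = -1.
  constraint 4 holds since b + d = 2.
The rest check out directly.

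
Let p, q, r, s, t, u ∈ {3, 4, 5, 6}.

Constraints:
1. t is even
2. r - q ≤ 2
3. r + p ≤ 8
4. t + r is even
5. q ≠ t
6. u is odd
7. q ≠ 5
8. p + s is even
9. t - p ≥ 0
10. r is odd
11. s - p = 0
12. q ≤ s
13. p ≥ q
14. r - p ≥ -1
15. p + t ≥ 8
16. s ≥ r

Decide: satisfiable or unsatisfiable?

Constraint 1 makes t even and constraint 10 makes r odd, so t + r must be odd. Constraint 4 says t + r is even — contradiction.

Unsatisfiable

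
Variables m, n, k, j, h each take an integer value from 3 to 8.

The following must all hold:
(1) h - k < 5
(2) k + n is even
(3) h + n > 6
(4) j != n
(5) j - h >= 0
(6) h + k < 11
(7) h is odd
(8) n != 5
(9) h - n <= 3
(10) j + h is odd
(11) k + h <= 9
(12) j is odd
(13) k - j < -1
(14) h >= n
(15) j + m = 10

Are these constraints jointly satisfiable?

Unsatisfiable

Constraint 12 makes j odd and constraint 7 makes h odd, so j + h must be even. Constraint 10 says j + h is odd — contradiction.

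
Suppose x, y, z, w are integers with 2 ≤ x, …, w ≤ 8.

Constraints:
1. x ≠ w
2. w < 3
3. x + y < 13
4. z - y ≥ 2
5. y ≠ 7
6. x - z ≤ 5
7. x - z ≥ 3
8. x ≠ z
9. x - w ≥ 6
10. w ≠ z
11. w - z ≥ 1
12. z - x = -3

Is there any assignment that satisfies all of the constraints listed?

Unsatisfiable

Constraints 6, 9, and 11 give w − z ≥ 1, z − x ≥ -5, x − w ≥ 6.
Adding all 3 inequalities: the left sides telescope to 0, and the right sides sum to 1 + (-5) + 6 = 2. So 0 ≥ 2, which is false.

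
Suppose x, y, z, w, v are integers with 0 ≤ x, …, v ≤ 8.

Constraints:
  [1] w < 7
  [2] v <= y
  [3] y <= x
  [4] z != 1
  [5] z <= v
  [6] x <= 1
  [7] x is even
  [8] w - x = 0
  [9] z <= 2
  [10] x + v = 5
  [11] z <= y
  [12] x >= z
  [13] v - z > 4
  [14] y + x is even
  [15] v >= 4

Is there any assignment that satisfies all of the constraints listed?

From constraints 2 and 15: y ≥ v and v ≥ 4, so y ≥ 4. From constraints 3 and 6: y ≤ x and x ≤ 1, so y ≤ 1. But 1 < 4, so no value of y works.

Unsatisfiable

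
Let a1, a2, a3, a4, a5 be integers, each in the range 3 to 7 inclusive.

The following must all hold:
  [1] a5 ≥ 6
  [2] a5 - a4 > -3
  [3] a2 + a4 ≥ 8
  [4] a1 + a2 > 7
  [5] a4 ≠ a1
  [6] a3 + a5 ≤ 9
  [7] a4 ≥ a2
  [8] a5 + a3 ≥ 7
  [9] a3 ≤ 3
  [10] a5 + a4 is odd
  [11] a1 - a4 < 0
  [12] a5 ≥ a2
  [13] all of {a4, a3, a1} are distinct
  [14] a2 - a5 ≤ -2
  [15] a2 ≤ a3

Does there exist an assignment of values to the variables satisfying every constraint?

Satisfiable

The assignment a1 = 6, a2 = 3, a3 = 3, a4 = 7, a5 = 6 works:
  constraint 2 holds since a5 - a4 = -1.
  constraint 3 holds since a2 + a4 = 10.
The rest check out directly.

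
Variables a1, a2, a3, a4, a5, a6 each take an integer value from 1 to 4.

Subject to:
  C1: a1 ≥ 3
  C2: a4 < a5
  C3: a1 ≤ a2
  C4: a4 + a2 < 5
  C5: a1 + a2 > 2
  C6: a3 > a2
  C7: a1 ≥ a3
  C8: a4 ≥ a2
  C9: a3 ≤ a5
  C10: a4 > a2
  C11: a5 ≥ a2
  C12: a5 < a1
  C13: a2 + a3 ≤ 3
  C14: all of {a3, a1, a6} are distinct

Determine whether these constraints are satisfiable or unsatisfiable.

Constraints 2, 3, 10, and 12 give a4 < a5, a5 < a1, a1 ≤ a2, a2 < a4. Chaining: a4 < a5 < a1 ≤ a2 < a4, which forces a4 < a4 — impossible.

Unsatisfiable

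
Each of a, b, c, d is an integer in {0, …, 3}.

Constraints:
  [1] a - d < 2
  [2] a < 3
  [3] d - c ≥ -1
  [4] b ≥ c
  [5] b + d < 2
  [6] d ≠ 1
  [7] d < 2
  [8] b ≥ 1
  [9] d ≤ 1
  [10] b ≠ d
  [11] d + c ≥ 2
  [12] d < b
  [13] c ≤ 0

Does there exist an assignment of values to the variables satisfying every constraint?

Unsatisfiable

From constraint 9: d ≤ 1. From constraint 13: c ≤ 0. Hence d + c ≤ 1. But constraint 11 requires d + c ≥ 2, and 2 > 1. Contradiction.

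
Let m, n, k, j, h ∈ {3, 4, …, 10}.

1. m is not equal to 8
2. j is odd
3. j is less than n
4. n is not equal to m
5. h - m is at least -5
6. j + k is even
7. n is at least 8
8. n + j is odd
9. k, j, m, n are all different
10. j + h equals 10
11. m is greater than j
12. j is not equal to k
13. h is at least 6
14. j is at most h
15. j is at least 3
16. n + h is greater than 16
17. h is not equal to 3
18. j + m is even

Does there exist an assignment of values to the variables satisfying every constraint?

The assignment m = 9, n = 10, k = 5, j = 3, h = 7 works:
  constraint 5 holds since h - m = -2.
  constraint 10 holds since j + h = 10.
The rest check out directly.

Satisfiable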